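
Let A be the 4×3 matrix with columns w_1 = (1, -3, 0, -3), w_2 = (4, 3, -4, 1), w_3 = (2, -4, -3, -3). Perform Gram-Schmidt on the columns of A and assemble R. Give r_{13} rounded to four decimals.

w_1 = (1, -3, 0, -3); ‖w_1‖ = 4.3589, so e_1 = (0.2294, -0.6882, 0.0000, -0.6882).
r_{13} = e_1·w_3 = 5.2766.

r_{13} = 5.2766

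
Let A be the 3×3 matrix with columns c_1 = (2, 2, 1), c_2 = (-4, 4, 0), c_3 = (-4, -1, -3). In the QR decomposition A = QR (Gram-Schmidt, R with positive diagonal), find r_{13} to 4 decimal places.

r_{13} = -4.3333

c_1 = (2, 2, 1); ‖c_1‖ = 3.0000, so e_1 = (0.6667, 0.6667, 0.3333).
r_{13} = e_1·c_3 = -4.3333.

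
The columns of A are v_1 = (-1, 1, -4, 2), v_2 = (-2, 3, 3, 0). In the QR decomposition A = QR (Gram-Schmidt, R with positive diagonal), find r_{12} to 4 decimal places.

v_1 = (-1, 1, -4, 2); ‖v_1‖ = 4.6904, so e_1 = (-0.2132, 0.2132, -0.8528, 0.4264).
r_{12} = e_1·v_2 = -1.4924.

r_{12} = -1.4924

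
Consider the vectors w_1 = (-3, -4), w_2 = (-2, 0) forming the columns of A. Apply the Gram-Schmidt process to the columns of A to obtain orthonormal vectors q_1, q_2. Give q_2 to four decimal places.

q_2 = (-0.8000, 0.6000)

w_1 = (-3, -4); ‖w_1‖ = 5.0000, so q_1 = (-0.6000, -0.8000).
q_1·w_2 = (-0.6000)·(-2) + (-0.8000)·0 = 1.2000.
u_2 = w_2 − 1.2000·q_1 = (-1.2800, 0.9600).
‖u_2‖ = 1.6000, so q_2 = (-0.8000, 0.6000).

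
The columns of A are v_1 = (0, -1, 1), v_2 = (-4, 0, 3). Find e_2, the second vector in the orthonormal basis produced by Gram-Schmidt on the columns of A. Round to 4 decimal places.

e_2 = (-0.8835, 0.3313, 0.3313)

v_1 = (0, -1, 1); ‖v_1‖ = 1.4142, so e_1 = (0.0000, -0.7071, 0.7071).
e_1·v_2 = 0.0000·(-4) + (-0.7071)·0 + 0.7071·3 = 2.1213.
u_2 = v_2 − 2.1213·e_1 = (-4.0000, 1.5000, 1.5000).
‖u_2‖ = 4.5277, so e_2 = (-0.8835, 0.3313, 0.3313).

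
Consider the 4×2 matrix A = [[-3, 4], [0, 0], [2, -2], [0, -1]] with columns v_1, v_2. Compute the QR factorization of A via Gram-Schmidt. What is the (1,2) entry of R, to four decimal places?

v_1 = (-3, 0, 2, 0); ‖v_1‖ = 3.6056, so e_1 = (-0.8321, 0.0000, 0.5547, 0.0000).
r_{12} = e_1·v_2 = -4.4376.

r_{12} = -4.4376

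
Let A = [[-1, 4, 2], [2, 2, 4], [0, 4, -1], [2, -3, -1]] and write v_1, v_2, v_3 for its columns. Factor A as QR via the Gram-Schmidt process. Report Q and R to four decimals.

Q = [[-0.3333, 0.5206, 0.2839], [0.6667, 0.5206, 0.4716], [0.0000, 0.6247, -0.7670], [0.6667, -0.2603, -0.3297]], R = [[3.0000, -2.0000, 1.3333], [0.0000, 6.4031, 2.7591], [0.0000, 0.0000, 3.5510]]

e_1 = v_1/‖v_1‖ = (-1, 2, 0, 2)/3.0000 = (-0.3333, 0.6667, 0.0000, 0.6667).
r_{12} = e_1·v_2 = -2.0000.
u_2 = v_2 + 2.0000·e_1 = (3.3333, 3.3333, 4.0000, -1.6667).
‖u_2‖ = 6.4031, so e_2 = (0.5206, 0.5206, 0.6247, -0.2603).
r_{13} = e_1·v_3 = 1.3333; r_{23} = e_2·v_3 = 2.7591.
u_3 = v_3 − 1.3333·e_1 − 2.7591·e_2 = (1.0081, 1.6748, -2.7236, -1.1707).
‖u_3‖ = 3.5510, so e_3 = (0.2839, 0.4716, -0.7670, -0.3297).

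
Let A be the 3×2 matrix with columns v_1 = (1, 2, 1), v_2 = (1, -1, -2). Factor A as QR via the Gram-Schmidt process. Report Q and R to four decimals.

Q = [[0.4082, 0.7071], [0.8165, 0.0000], [0.4082, -0.7071]], R = [[2.4495, -1.2247], [0.0000, 2.1213]]

v_1 = (1, 2, 1); ‖v_1‖ = 2.4495, so q_1 = (0.4082, 0.8165, 0.4082).
q_1·v_2 = 0.4082·1 + 0.8165·(-1) + 0.4082·(-2) = -1.2247.
u_2 = v_2 + 1.2247·q_1 = (1.5000, 0.0000, -1.5000).
‖u_2‖ = 2.1213, so q_2 = (0.7071, 0.0000, -0.7071).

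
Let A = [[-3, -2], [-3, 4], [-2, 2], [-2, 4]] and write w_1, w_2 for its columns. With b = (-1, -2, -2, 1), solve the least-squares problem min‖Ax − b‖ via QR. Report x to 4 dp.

w_1 = (-3, -3, -2, -2); ‖w_1‖ = 5.0990, so q_1 = (-0.5883, -0.5883, -0.3922, -0.3922).
q_1·w_2 = (-0.5883)·(-2) + (-0.5883)·4 + (-0.3922)·2 + (-0.3922)·4 = -3.5301.
u_2 = w_2 + 3.5301·q_1 = (-4.0769, 1.9231, 0.6154, 2.6154).
‖u_2‖ = 5.2477, so q_2 = (-0.7769, 0.3665, 0.1173, 0.4984).
Qᵀb = (2.1573, 0.3078).
Back-substitute: x_2 = 0.3078/5.2477 = 0.0587.
x_1 = (2.1573 + 3.5301·0.0587)/5.0990 = 0.4637.

x = (0.4637, 0.0587)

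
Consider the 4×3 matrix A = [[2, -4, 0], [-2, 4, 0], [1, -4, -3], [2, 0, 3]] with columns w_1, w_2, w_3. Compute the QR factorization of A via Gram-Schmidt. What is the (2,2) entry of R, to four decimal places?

e_1 = w_1/‖w_1‖ = (2, -2, 1, 2)/3.6056 = (0.5547, -0.5547, 0.2774, 0.5547).
r_{12} = e_1·w_2 = -5.5470.
u_2 = w_2 + 5.5470·e_1 = (-0.9231, 0.9231, -2.4615, 3.0769).
r_{22} = ‖u_2‖ = 4.1510.

r_{22} = 4.1510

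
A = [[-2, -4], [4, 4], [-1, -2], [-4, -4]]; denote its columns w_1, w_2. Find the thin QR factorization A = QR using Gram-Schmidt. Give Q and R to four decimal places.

w_1 = (-2, 4, -1, -4); ‖w_1‖ = 6.0828, so q_1 = (-0.3288, 0.6576, -0.1644, -0.6576).
q_1·w_2 = (-0.3288)·(-4) + 0.6576·4 + (-0.1644)·(-2) + (-0.6576)·(-4) = 6.9048.
u_2 = w_2 − 6.9048·q_1 = (-1.7297, -0.5405, -0.8649, 0.5405).
‖u_2‖ = 2.0795, so q_2 = (-0.8318, -0.2599, -0.4159, 0.2599).

Q = [[-0.3288, -0.8318], [0.6576, -0.2599], [-0.1644, -0.4159], [-0.6576, 0.2599]], R = [[6.0828, 6.9048], [0.0000, 2.0795]]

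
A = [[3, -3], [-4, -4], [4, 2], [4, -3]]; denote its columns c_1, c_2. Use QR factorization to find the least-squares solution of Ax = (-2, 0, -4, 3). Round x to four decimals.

x = (-0.1609, -0.2768)

c_1 = (3, -4, 4, 4); ‖c_1‖ = 7.5498, so e_1 = (0.3974, -0.5298, 0.5298, 0.5298).
e_1·c_2 = 0.3974·(-3) + (-0.5298)·(-4) + 0.5298·2 + 0.5298·(-3) = 0.3974.
u_2 = c_2 − 0.3974·e_1 = (-3.1579, -3.7895, 1.7895, -3.2105).
‖u_2‖ = 6.1516, so e_2 = (-0.5133, -0.6160, 0.2909, -0.5219).
Qᵀb = (-1.3245, -1.7026).
Back-substitute: x_2 = -1.7026/6.1516 = -0.2768.
x_1 = (-1.3245 − 0.3974·(-0.2768))/7.5498 = -0.1609.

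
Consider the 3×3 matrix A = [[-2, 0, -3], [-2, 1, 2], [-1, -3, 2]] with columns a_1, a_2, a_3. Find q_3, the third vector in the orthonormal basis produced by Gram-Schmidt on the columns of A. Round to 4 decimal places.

q_1 = a_1/‖a_1‖ = (-2, -2, -1)/3.0000 = (-0.6667, -0.6667, -0.3333).
r_{12} = q_1·a_2 = 0.3333.
u_2 = a_2 − 0.3333·q_1 = (0.2222, 1.2222, -2.8889).
‖u_2‖ = 3.1447, so q_2 = (0.0707, 0.3887, -0.9187).
r_{13} = q_1·a_3 = 0.0000; r_{23} = q_2·a_3 = -1.2720.
u_3 = a_3 − 0.0000·q_1 + 1.2720·q_2 = (-2.9101, 2.4944, 0.8315).
‖u_3‖ = 3.9220, so q_3 = (-0.7420, 0.6360, 0.2120).

q_3 = (-0.7420, 0.6360, 0.2120)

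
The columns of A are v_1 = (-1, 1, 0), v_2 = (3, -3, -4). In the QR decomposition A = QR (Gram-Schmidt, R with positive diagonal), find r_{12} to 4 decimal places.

r_{12} = -4.2426

v_1 = (-1, 1, 0); ‖v_1‖ = 1.4142, so q_1 = (-0.7071, 0.7071, 0.0000).
r_{12} = q_1·v_2 = -4.2426.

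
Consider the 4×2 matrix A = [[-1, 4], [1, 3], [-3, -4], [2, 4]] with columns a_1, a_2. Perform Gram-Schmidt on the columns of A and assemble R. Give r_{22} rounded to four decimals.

r_{22} = 5.7388

e_1 = a_1/‖a_1‖ = (-1, 1, -3, 2)/3.8730 = (-0.2582, 0.2582, -0.7746, 0.5164).
r_{12} = e_1·a_2 = 4.9058.
u_2 = a_2 − 4.9058·e_1 = (5.2667, 1.7333, -0.2000, 1.4667).
r_{22} = ‖u_2‖ = 5.7388.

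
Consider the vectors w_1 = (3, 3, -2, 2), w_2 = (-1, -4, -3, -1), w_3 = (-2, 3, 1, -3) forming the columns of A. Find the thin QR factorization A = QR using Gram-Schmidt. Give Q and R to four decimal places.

Q = [[0.5883, 0.0570, -0.3247], [0.5883, -0.5777, 0.5330], [-0.3922, -0.8136, -0.3737], [0.3922, -0.0325, -0.6862]], R = [[5.0990, -2.1573, -0.9806], [0.0000, 4.7272, -2.5629], [0.0000, 0.0000, 3.9332]]

q_1 = w_1/‖w_1‖ = (3, 3, -2, 2)/5.0990 = (0.5883, 0.5883, -0.3922, 0.3922).
r_{12} = q_1·w_2 = -2.1573.
u_2 = w_2 + 2.1573·q_1 = (0.2692, -2.7308, -3.8462, -0.1538).
‖u_2‖ = 4.7272, so q_2 = (0.0570, -0.5777, -0.8136, -0.0325).
r_{13} = q_1·w_3 = -0.9806; r_{23} = q_2·w_3 = -2.5629.
u_3 = w_3 + 0.9806·q_1 + 2.5629·q_2 = (-1.2771, 2.0964, -1.4699, -2.6988).
‖u_3‖ = 3.9332, so q_3 = (-0.3247, 0.5330, -0.3737, -0.6862).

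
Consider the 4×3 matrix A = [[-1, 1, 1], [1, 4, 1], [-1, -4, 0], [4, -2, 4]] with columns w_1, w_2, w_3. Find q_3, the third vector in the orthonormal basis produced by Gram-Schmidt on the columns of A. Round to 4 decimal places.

q_1 = w_1/‖w_1‖ = (-1, 1, -1, 4)/4.3589 = (-0.2294, 0.2294, -0.2294, 0.9177).
r_{12} = q_1·w_2 = -0.2294.
u_2 = w_2 + 0.2294·q_1 = (0.9474, 4.0526, -4.0526, -1.7895).
‖u_2‖ = 6.0784, so q_2 = (0.1559, 0.6667, -0.6667, -0.2944).
r_{13} = q_1·w_3 = 3.6707; r_{23} = q_2·w_3 = -0.3550.
u_3 = w_3 − 3.6707·q_1 + 0.3550·q_2 = (1.8974, 0.3946, 0.6054, 0.5271).
‖u_3‖ = 2.0977, so q_3 = (0.9045, 0.1881, 0.2886, 0.2513).

q_3 = (0.9045, 0.1881, 0.2886, 0.2513)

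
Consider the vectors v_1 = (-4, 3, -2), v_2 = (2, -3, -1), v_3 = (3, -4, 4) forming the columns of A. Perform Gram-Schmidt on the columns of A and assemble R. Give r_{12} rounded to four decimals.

r_{12} = -2.7854

v_1 = (-4, 3, -2); ‖v_1‖ = 5.3852, so q_1 = (-0.7428, 0.5571, -0.3714).
r_{12} = q_1·v_2 = -2.7854.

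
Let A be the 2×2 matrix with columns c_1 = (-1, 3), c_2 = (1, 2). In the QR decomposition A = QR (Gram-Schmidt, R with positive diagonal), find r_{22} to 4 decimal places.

c_1 = (-1, 3); ‖c_1‖ = 3.1623, so q_1 = (-0.3162, 0.9487).
q_1·c_2 = (-0.3162)·1 + 0.9487·2 = 1.5811.
u_2 = c_2 − 1.5811·q_1 = (1.5000, 0.5000).
r_{22} = ‖u_2‖ = 1.5811.

r_{22} = 1.5811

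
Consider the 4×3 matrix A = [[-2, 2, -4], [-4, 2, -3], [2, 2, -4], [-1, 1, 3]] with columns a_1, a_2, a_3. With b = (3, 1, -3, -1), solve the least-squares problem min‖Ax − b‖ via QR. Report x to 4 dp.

a_1 = (-2, -4, 2, -1); ‖a_1‖ = 5.0000, so q_1 = (-0.4000, -0.8000, 0.4000, -0.2000).
q_1·a_2 = (-0.4000)·2 + (-0.8000)·2 + 0.4000·2 + (-0.2000)·1 = -1.8000.
u_2 = a_2 + 1.8000·q_1 = (1.2800, 0.5600, 2.7200, 0.6400).
‖u_2‖ = 3.1241, so q_2 = (0.4097, 0.1793, 0.8707, 0.2049).
q_1·a_3 = (-0.4000)·(-4) + (-0.8000)·(-3) + 0.4000·(-4) + (-0.2000)·3 = 1.8000; q_2·a_3 = 0.4097·(-4) + 0.1793·(-3) + 0.8707·(-4) + 0.2049·3 = -5.0447.
u_3 = a_3 − 1.8000·q_1 + 5.0447·q_2 = (-1.2131, -0.6557, -0.3279, 4.3934).
‖u_3‖ = 4.6164, so q_3 = (-0.2628, -0.1420, -0.0710, 0.9517).
Qᵀb = (-3.0000, -1.4084, -1.6690).
Back-substitute: x_3 = -1.6690/4.6164 = -0.3615.
x_2 = (-1.4084 + 5.0447·(-0.3615))/3.1241 = -1.0346.
x_1 = (-3.0000 + 1.8000·(-1.0346) − 1.8000·(-0.3615))/5.0000 = -0.8423.

x = (-0.8423, -1.0346, -0.3615)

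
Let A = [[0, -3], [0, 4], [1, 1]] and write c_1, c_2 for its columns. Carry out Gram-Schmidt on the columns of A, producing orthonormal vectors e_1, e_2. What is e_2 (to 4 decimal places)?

c_1 = (0, 0, 1); ‖c_1‖ = 1.0000, so e_1 = (0.0000, 0.0000, 1.0000).
e_1·c_2 = 0.0000·(-3) + 0.0000·4 + 1.0000·1 = 1.0000.
u_2 = c_2 − 1.0000·e_1 = (-3.0000, 4.0000, 0.0000).
‖u_2‖ = 5.0000, so e_2 = (-0.6000, 0.8000, 0.0000).

e_2 = (-0.6000, 0.8000, 0.0000)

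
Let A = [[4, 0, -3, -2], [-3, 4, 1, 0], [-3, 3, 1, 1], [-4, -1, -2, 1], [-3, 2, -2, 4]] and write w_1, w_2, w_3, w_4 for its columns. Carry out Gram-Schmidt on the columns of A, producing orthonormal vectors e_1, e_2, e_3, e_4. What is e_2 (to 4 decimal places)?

w_1 = (4, -3, -3, -4, -3); ‖w_1‖ = 7.6811, so e_1 = (0.5208, -0.3906, -0.3906, -0.5208, -0.3906).
e_1·w_2 = 0.5208·0 + (-0.3906)·4 + (-0.3906)·3 + (-0.5208)·(-1) + (-0.3906)·2 = -2.9943.
u_2 = w_2 + 2.9943·e_1 = (1.5593, 2.8305, 1.8305, -2.5593, 0.8305).
‖u_2‖ = 4.5863, so e_2 = (0.3400, 0.6172, 0.3991, -0.5580, 0.1811).

e_2 = (0.3400, 0.6172, 0.3991, -0.5580, 0.1811)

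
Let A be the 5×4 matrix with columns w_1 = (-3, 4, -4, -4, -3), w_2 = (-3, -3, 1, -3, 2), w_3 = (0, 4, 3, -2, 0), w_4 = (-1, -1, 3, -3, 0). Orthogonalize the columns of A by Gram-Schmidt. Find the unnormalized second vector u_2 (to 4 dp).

w_1 = (-3, 4, -4, -4, -3); ‖w_1‖ = 8.1240, so e_1 = (-0.3693, 0.4924, -0.4924, -0.4924, -0.3693).
e_1·w_2 = (-0.3693)·(-3) + 0.4924·(-3) + (-0.4924)·1 + (-0.4924)·(-3) + (-0.3693)·2 = -0.1231.
u_2 = w_2 + 0.1231·e_1 = (-3.0455, -2.9394, 0.9394, -3.0606, 1.9545).

u_2 = (-3.0455, -2.9394, 0.9394, -3.0606, 1.9545)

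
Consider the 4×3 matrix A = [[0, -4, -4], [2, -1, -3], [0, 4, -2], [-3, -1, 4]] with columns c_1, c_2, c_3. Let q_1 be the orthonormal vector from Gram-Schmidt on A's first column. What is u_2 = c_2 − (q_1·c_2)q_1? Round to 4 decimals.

u_2 = (-4.0000, -1.1538, 4.0000, -0.7692)

q_1 = c_1/‖c_1‖ = (0, 2, 0, -3)/3.6056 = (0.0000, 0.5547, 0.0000, -0.8321).
r_{12} = q_1·c_2 = 0.2774.
u_2 = c_2 − 0.2774·q_1 = (-4.0000, -1.1538, 4.0000, -0.7692).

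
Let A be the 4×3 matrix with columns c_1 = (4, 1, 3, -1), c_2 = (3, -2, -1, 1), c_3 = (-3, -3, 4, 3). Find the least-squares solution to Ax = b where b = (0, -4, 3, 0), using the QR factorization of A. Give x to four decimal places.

x = (0.2344, 0.4072, 0.6287)

c_1 = (4, 1, 3, -1); ‖c_1‖ = 5.1962, so e_1 = (0.7698, 0.1925, 0.5774, -0.1925).
e_1·c_2 = 0.7698·3 + 0.1925·(-2) + 0.5774·(-1) + (-0.1925)·1 = 1.1547.
u_2 = c_2 − 1.1547·e_1 = (2.1111, -2.2222, -1.6667, 1.2222).
‖u_2‖ = 3.6968, so e_2 = (0.5711, -0.6011, -0.4508, 0.3306).
e_1·c_3 = 0.7698·(-3) + 0.1925·(-3) + 0.5774·4 + (-0.1925)·3 = -1.1547; e_2·c_3 = 0.5711·(-3) + (-0.6011)·(-3) + (-0.4508)·4 + 0.3306·3 = -0.7213.
u_3 = c_3 + 1.1547·e_1 + 0.7213·e_2 = (-1.6992, -3.2114, 4.3415, 3.0163).
‖u_3‖ = 6.4145, so e_3 = (-0.2649, -0.5006, 0.6768, 0.4702).
Qᵀb = (0.9623, 1.0519, 4.0330).
Back-substitute: x_3 = 4.0330/6.4145 = 0.6287.
x_2 = (1.0519 + 0.7213·0.6287)/3.6968 = 0.4072.
x_1 = (0.9623 − 1.1547·0.4072 + 1.1547·0.6287)/5.1962 = 0.2344.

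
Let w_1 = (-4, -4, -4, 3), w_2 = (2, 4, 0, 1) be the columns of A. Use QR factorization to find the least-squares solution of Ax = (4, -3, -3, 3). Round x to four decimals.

x = (0.4444, 0.3968)

w_1 = (-4, -4, -4, 3); ‖w_1‖ = 7.5498, so e_1 = (-0.5298, -0.5298, -0.5298, 0.3974).
e_1·w_2 = (-0.5298)·2 + (-0.5298)·4 + (-0.5298)·0 + 0.3974·1 = -2.7815.
u_2 = w_2 + 2.7815·e_1 = (0.5263, 2.5263, -1.4737, 2.1053).
‖u_2‖ = 3.6419, so e_2 = (0.1445, 0.6937, -0.4047, 0.5781).
Qᵀb = (2.2517, 1.4452).
Back-substitute: x_2 = 1.4452/3.6419 = 0.3968.
x_1 = (2.2517 + 2.7815·0.3968)/7.5498 = 0.4444.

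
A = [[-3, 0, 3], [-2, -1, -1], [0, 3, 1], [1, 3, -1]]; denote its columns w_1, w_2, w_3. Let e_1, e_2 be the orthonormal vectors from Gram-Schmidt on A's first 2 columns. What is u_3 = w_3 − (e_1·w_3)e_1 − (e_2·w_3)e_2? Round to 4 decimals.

u_3 = (1.0456, -2.0788, 0.3278, -1.0207)

w_1 = (-3, -2, 0, 1); ‖w_1‖ = 3.7417, so e_1 = (-0.8018, -0.5345, 0.0000, 0.2673).
e_1·w_2 = (-0.8018)·0 + (-0.5345)·(-1) + 0.0000·3 + 0.2673·3 = 1.3363.
u_2 = w_2 − 1.3363·e_1 = (1.0714, -0.2857, 3.0000, 2.6429).
‖u_2‖ = 4.1490, so e_2 = (0.2582, -0.0689, 0.7231, 0.6370).
e_1·w_3 = (-0.8018)·3 + (-0.5345)·(-1) + 0.0000·1 + 0.2673·(-1) = -2.1381; e_2·w_3 = 0.2582·3 + (-0.0689)·(-1) + 0.7231·1 + 0.6370·(-1) = 0.9297.
u_3 = w_3 + 2.1381·e_1 − 0.9297·e_2 = (1.0456, -2.0788, 0.3278, -1.0207).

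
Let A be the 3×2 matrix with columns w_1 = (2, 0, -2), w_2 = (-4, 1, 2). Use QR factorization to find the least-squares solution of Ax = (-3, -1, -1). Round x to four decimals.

w_1 = (2, 0, -2); ‖w_1‖ = 2.8284, so e_1 = (0.7071, 0.0000, -0.7071).
e_1·w_2 = 0.7071·(-4) + 0.0000·1 + (-0.7071)·2 = -4.2426.
u_2 = w_2 + 4.2426·e_1 = (-1.0000, 1.0000, -1.0000).
‖u_2‖ = 1.7321, so e_2 = (-0.5774, 0.5774, -0.5774).
Qᵀb = (-1.4142, 1.7321).
Back-substitute: x_2 = 1.7321/1.7321 = 1.0000.
x_1 = (-1.4142 + 4.2426·1.0000)/2.8284 = 1.0000.

x = (1.0000, 1.0000)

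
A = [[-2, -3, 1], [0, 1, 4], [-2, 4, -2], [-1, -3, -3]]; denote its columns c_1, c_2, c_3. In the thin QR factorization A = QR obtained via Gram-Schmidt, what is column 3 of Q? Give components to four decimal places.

q_3 = (0.4271, 0.7596, -0.2041, -0.4461)

q_1 = c_1/‖c_1‖ = (-2, 0, -2, -1)/3.0000 = (-0.6667, 0.0000, -0.6667, -0.3333).
r_{12} = q_1·c_2 = 0.3333.
u_2 = c_2 − 0.3333·q_1 = (-2.7778, 1.0000, 4.2222, -2.8889).
‖u_2‖ = 5.9067, so q_2 = (-0.4703, 0.1693, 0.7148, -0.4891).
r_{13} = q_1·c_3 = 1.6667; r_{23} = q_2·c_3 = 0.2445.
u_3 = c_3 − 1.6667·q_1 − 0.2445·q_2 = (2.2261, 3.9586, -1.0637, -2.3248).
‖u_3‖ = 5.2118, so q_3 = (0.4271, 0.7596, -0.2041, -0.4461).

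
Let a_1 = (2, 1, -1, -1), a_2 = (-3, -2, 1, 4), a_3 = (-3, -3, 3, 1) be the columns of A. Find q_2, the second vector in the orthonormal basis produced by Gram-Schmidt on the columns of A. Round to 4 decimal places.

a_1 = (2, 1, -1, -1); ‖a_1‖ = 2.6458, so q_1 = (0.7559, 0.3780, -0.3780, -0.3780).
q_1·a_2 = 0.7559·(-3) + 0.3780·(-2) + (-0.3780)·1 + (-0.3780)·4 = -4.9135.
u_2 = a_2 + 4.9135·q_1 = (0.7143, -0.1429, -0.8571, 2.1429).
‖u_2‖ = 2.4202, so q_2 = (0.2951, -0.0590, -0.3542, 0.8854).

q_2 = (0.2951, -0.0590, -0.3542, 0.8854)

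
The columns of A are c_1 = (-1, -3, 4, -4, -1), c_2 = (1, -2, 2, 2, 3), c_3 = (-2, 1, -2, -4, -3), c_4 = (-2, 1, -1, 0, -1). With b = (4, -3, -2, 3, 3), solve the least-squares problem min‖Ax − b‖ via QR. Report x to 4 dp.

x = (-1.0020, 1.8422, 1.3826, -1.8935)

c_1 = (-1, -3, 4, -4, -1); ‖c_1‖ = 6.5574, so q_1 = (-0.1525, -0.4575, 0.6100, -0.6100, -0.1525).
q_1·c_2 = (-0.1525)·1 + (-0.4575)·(-2) + 0.6100·2 + (-0.6100)·2 + (-0.1525)·3 = 0.3050.
u_2 = c_2 − 0.3050·q_1 = (1.0465, -1.8605, 1.8140, 2.1860, 3.0465).
‖u_2‖ = 4.6805, so q_2 = (0.2236, -0.3975, 0.3876, 0.4671, 0.6509).
q_1·c_3 = (-0.1525)·(-2) + (-0.4575)·1 + 0.6100·(-2) + (-0.6100)·(-4) + (-0.1525)·(-3) = 1.5250; q_2·c_3 = 0.2236·(-2) + (-0.3975)·1 + 0.3876·(-2) + 0.4671·(-4) + 0.6509·(-3) = -5.4407.
u_3 = c_3 − 1.5250·q_1 + 5.4407·q_2 = (-0.5510, -0.4650, -0.8217, -0.5287, 0.7739).
‖u_3‖ = 1.4399, so q_3 = (-0.3826, -0.3229, -0.5706, -0.3672, 0.5375).
q_1·c_4 = (-0.1525)·(-2) + (-0.4575)·1 + 0.6100·(-1) + (-0.6100)·0 + (-0.1525)·(-1) = -0.6100; q_2·c_4 = 0.2236·(-2) + (-0.3975)·1 + 0.3876·(-1) + 0.4671·0 + 0.6509·(-1) = -1.8831; q_3·c_4 = (-0.3826)·(-2) + (-0.3229)·1 + (-0.5706)·(-1) + (-0.3672)·0 + 0.5375·(-1) = 0.4755.
u_4 = c_4 + 0.6100·q_1 + 1.8831·q_2 − 0.4755·q_3 = (-1.4900, 0.1260, 0.3733, 0.6820, -0.1229).
‖u_4‖ = 1.6899, so q_4 = (-0.8817, 0.0745, 0.2209, 0.4036, -0.0727).
Qᵀb = (-2.7450, 4.6656, 1.0904, -3.1997).
Back-substitute: x_4 = -3.1997/1.6899 = -1.8935.
x_3 = (1.0904 − 0.4755·(-1.8935))/1.4399 = 1.3826.
x_2 = (4.6656 + 5.4407·1.3826 + 1.8831·(-1.8935))/4.6805 = 1.8422.
x_1 = (-2.7450 − 0.3050·1.8422 − 1.5250·1.3826 + 0.6100·(-1.8935))/6.5574 = -1.0020.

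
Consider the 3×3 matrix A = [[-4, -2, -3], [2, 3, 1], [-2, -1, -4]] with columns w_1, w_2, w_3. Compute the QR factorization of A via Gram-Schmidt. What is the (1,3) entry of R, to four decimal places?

q_1 = w_1/‖w_1‖ = (-4, 2, -2)/4.8990 = (-0.8165, 0.4082, -0.4082).
r_{13} = q_1·w_3 = 4.4907.

r_{13} = 4.4907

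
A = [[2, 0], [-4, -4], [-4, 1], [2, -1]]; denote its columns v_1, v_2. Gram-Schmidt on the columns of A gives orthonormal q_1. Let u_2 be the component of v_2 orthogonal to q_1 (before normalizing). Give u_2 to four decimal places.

v_1 = (2, -4, -4, 2); ‖v_1‖ = 6.3246, so q_1 = (0.3162, -0.6325, -0.6325, 0.3162).
q_1·v_2 = 0.3162·0 + (-0.6325)·(-4) + (-0.6325)·1 + 0.3162·(-1) = 1.5811.
u_2 = v_2 − 1.5811·q_1 = (-0.5000, -3.0000, 2.0000, -1.5000).

u_2 = (-0.5000, -3.0000, 2.0000, -1.5000)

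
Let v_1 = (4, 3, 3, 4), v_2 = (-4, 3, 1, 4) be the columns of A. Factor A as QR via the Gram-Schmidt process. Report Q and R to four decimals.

v_1 = (4, 3, 3, 4); ‖v_1‖ = 7.0711, so e_1 = (0.5657, 0.4243, 0.4243, 0.5657).
e_1·v_2 = 0.5657·(-4) + 0.4243·3 + 0.4243·1 + 0.5657·4 = 1.6971.
u_2 = v_2 − 1.6971·e_1 = (-4.9600, 2.2800, 0.2800, 3.0400).
‖u_2‖ = 6.2546, so e_2 = (-0.7930, 0.3645, 0.0448, 0.4860).

Q = [[0.5657, -0.7930], [0.4243, 0.3645], [0.4243, 0.0448], [0.5657, 0.4860]], R = [[7.0711, 1.6971], [0.0000, 6.2546]]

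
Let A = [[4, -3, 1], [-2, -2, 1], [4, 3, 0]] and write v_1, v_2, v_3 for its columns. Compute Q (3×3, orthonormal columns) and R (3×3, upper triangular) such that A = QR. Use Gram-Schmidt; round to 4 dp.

Q = [[0.6667, -0.7419, -0.0718], [-0.3333, -0.3829, 0.8615], [0.6667, 0.5504, 0.5026]], R = [[6.0000, 0.6667, 0.3333], [0.0000, 4.6428, -1.1248], [0.0000, 0.0000, 0.7898]]

v_1 = (4, -2, 4); ‖v_1‖ = 6.0000, so q_1 = (0.6667, -0.3333, 0.6667).
q_1·v_2 = 0.6667·(-3) + (-0.3333)·(-2) + 0.6667·3 = 0.6667.
u_2 = v_2 − 0.6667·q_1 = (-3.4444, -1.7778, 2.5556).
‖u_2‖ = 4.6428, so q_2 = (-0.7419, -0.3829, 0.5504).
q_1·v_3 = 0.6667·1 + (-0.3333)·1 + 0.6667·0 = 0.3333; q_2·v_3 = (-0.7419)·1 + (-0.3829)·1 + 0.5504·0 = -1.1248.
u_3 = v_3 − 0.3333·q_1 + 1.1248·q_2 = (-0.0567, 0.6804, 0.3969).
‖u_3‖ = 0.7898, so q_3 = (-0.0718, 0.8615, 0.5026).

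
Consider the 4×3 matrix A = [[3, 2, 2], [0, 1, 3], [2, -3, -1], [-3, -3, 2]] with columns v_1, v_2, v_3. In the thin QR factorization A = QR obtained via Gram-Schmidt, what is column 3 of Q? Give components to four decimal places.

q_3 = (0.5103, 0.6748, 0.0329, 0.5322)

v_1 = (3, 0, 2, -3); ‖v_1‖ = 4.6904, so q_1 = (0.6396, 0.0000, 0.4264, -0.6396).
q_1·v_2 = 0.6396·2 + 0.0000·1 + 0.4264·(-3) + (-0.6396)·(-3) = 1.9188.
u_2 = v_2 − 1.9188·q_1 = (0.7727, 1.0000, -3.8182, -1.7727).
‖u_2‖ = 4.3952, so q_2 = (0.1758, 0.2275, -0.8687, -0.4033).
q_1·v_3 = 0.6396·2 + 0.0000·3 + 0.4264·(-1) + (-0.6396)·2 = -0.4264; q_2·v_3 = 0.1758·2 + 0.2275·3 + (-0.8687)·(-1) + (-0.4033)·2 = 1.0962.
u_3 = v_3 + 0.4264·q_1 − 1.0962·q_2 = (2.0800, 2.7506, 0.1341, 2.1694).
‖u_3‖ = 4.0763, so q_3 = (0.5103, 0.6748, 0.0329, 0.5322).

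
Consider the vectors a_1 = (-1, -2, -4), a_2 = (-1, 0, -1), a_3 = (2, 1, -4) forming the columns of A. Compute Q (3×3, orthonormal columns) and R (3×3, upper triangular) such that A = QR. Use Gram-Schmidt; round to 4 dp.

Q = [[-0.2182, -0.8468, 0.4851], [-0.4364, 0.5293, 0.7276], [-0.8729, -0.0529, -0.4851]], R = [[4.5826, 1.0911, 2.6186], [0.0000, 0.8997, -0.9527], [0.0000, 0.0000, 3.6380]]

e_1 = a_1/‖a_1‖ = (-1, -2, -4)/4.5826 = (-0.2182, -0.4364, -0.8729).
r_{12} = e_1·a_2 = 1.0911.
u_2 = a_2 − 1.0911·e_1 = (-0.7619, 0.4762, -0.0476).
‖u_2‖ = 0.8997, so e_2 = (-0.8468, 0.5293, -0.0529).
r_{13} = e_1·a_3 = 2.6186; r_{23} = e_2·a_3 = -0.9527.
u_3 = a_3 − 2.6186·e_1 + 0.9527·e_2 = (1.7647, 2.6471, -1.7647).
‖u_3‖ = 3.6380, so e_3 = (0.4851, 0.7276, -0.4851).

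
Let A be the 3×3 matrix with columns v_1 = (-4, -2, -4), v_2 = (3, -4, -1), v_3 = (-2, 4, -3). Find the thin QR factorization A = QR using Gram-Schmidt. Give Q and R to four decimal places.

Q = [[-0.6667, 0.5883, 0.4576], [-0.3333, -0.7845, 0.5230], [-0.6667, -0.1961, -0.7191]], R = [[6.0000, 0.0000, 2.0000], [0.0000, 5.0990, -3.7262], [0.0000, 0.0000, 3.3340]]

e_1 = v_1/‖v_1‖ = (-4, -2, -4)/6.0000 = (-0.6667, -0.3333, -0.6667).
r_{12} = e_1·v_2 = 0.0000.
u_2 = v_2 + 0.0000·e_1 = (3.0000, -4.0000, -1.0000).
‖u_2‖ = 5.0990, so e_2 = (0.5883, -0.7845, -0.1961).
r_{13} = e_1·v_3 = 2.0000; r_{23} = e_2·v_3 = -3.7262.
u_3 = v_3 − 2.0000·e_1 + 3.7262·e_2 = (1.5256, 1.7436, -2.3974).
‖u_3‖ = 3.3340, so e_3 = (0.4576, 0.5230, -0.7191).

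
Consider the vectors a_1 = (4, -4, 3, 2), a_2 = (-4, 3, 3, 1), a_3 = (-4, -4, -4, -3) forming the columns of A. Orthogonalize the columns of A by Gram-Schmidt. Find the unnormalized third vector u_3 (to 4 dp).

a_1 = (4, -4, 3, 2); ‖a_1‖ = 6.7082, so q_1 = (0.5963, -0.5963, 0.4472, 0.2981).
q_1·a_2 = 0.5963·(-4) + (-0.5963)·3 + 0.4472·3 + 0.2981·1 = -2.5342.
u_2 = a_2 + 2.5342·q_1 = (-2.4889, 1.4889, 4.1333, 1.7556).
‖u_2‖ = 5.3458, so q_2 = (-0.4656, 0.2785, 0.7732, 0.3284).
q_1·a_3 = 0.5963·(-4) + (-0.5963)·(-4) + 0.4472·(-4) + 0.2981·(-3) = -2.6833; q_2·a_3 = (-0.4656)·(-4) + 0.2785·(-4) + 0.7732·(-4) + 0.3284·(-3) = -3.3297.
u_3 = a_3 + 2.6833·q_1 + 3.3297·q_2 = (-3.9502, -4.6726, -0.2255, -1.1065).

u_3 = (-3.9502, -4.6726, -0.2255, -1.1065)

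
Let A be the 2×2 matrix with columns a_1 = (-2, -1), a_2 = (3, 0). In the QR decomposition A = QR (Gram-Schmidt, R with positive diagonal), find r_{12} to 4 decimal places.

e_1 = a_1/‖a_1‖ = (-2, -1)/2.2361 = (-0.8944, -0.4472).
r_{12} = e_1·a_2 = -2.6833.

r_{12} = -2.6833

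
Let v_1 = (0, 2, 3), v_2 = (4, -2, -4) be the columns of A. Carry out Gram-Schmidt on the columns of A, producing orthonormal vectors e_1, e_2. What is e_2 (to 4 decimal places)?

e_2 = (0.9905, 0.1143, -0.0762)

v_1 = (0, 2, 3); ‖v_1‖ = 3.6056, so e_1 = (0.0000, 0.5547, 0.8321).
e_1·v_2 = 0.0000·4 + 0.5547·(-2) + 0.8321·(-4) = -4.4376.
u_2 = v_2 + 4.4376·e_1 = (4.0000, 0.4615, -0.3077).
‖u_2‖ = 4.0383, so e_2 = (0.9905, 0.1143, -0.0762).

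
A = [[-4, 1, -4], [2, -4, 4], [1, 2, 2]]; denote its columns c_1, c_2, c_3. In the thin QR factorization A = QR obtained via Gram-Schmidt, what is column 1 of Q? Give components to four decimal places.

q_1 = c_1/‖c_1‖ = (-4, 2, 1)/4.5826 = (-0.8729, 0.4364, 0.2182).

q_1 = (-0.8729, 0.4364, 0.2182)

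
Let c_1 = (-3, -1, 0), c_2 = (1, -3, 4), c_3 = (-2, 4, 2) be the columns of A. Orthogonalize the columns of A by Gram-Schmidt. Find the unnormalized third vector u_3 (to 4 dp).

c_1 = (-3, -1, 0); ‖c_1‖ = 3.1623, so q_1 = (-0.9487, -0.3162, 0.0000).
q_1·c_2 = (-0.9487)·1 + (-0.3162)·(-3) + 0.0000·4 = 0.0000.
u_2 = c_2 − 0.0000·q_1 = (1.0000, -3.0000, 4.0000).
‖u_2‖ = 5.0990, so q_2 = (0.1961, -0.5883, 0.7845).
q_1·c_3 = (-0.9487)·(-2) + (-0.3162)·4 + 0.0000·2 = 0.6325; q_2·c_3 = 0.1961·(-2) + (-0.5883)·4 + 0.7845·2 = -1.1767.
u_3 = c_3 − 0.6325·q_1 + 1.1767·q_2 = (-1.1692, 3.5077, 2.9231).

u_3 = (-1.1692, 3.5077, 2.9231)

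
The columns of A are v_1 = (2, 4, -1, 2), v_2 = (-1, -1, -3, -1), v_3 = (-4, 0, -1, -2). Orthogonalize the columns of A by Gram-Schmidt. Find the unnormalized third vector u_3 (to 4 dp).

v_1 = (2, 4, -1, 2); ‖v_1‖ = 5.0000, so e_1 = (0.4000, 0.8000, -0.2000, 0.4000).
e_1·v_2 = 0.4000·(-1) + 0.8000·(-1) + (-0.2000)·(-3) + 0.4000·(-1) = -1.0000.
u_2 = v_2 + 1.0000·e_1 = (-0.6000, -0.2000, -3.2000, -0.6000).
‖u_2‖ = 3.3166, so e_2 = (-0.1809, -0.0603, -0.9648, -0.1809).
e_1·v_3 = 0.4000·(-4) + 0.8000·0 + (-0.2000)·(-1) + 0.4000·(-2) = -2.2000; e_2·v_3 = (-0.1809)·(-4) + (-0.0603)·0 + (-0.9648)·(-1) + (-0.1809)·(-2) = 2.0503.
u_3 = v_3 + 2.2000·e_1 − 2.0503·e_2 = (-2.7491, 1.8836, 0.5382, -0.7491).

u_3 = (-2.7491, 1.8836, 0.5382, -0.7491)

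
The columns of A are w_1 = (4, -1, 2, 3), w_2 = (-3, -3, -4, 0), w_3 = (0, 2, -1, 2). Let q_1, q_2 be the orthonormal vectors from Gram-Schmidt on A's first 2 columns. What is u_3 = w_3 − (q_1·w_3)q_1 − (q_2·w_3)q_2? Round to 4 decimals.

u_3 = (-0.2927, 1.9398, -1.2353, 1.8605)

w_1 = (4, -1, 2, 3); ‖w_1‖ = 5.4772, so q_1 = (0.7303, -0.1826, 0.3651, 0.5477).
q_1·w_2 = 0.7303·(-3) + (-0.1826)·(-3) + 0.3651·(-4) + 0.5477·0 = -3.1038.
u_2 = w_2 + 3.1038·q_1 = (-0.7333, -3.5667, -2.8667, 1.7000).
‖u_2‖ = 4.9363, so q_2 = (-0.1486, -0.7225, -0.5807, 0.3444).
q_1·w_3 = 0.7303·0 + (-0.1826)·2 + 0.3651·(-1) + 0.5477·2 = 0.3651; q_2·w_3 = (-0.1486)·0 + (-0.7225)·2 + (-0.5807)·(-1) + 0.3444·2 = -0.1756.
u_3 = w_3 − 0.3651·q_1 + 0.1756·q_2 = (-0.2927, 1.9398, -1.2353, 1.8605).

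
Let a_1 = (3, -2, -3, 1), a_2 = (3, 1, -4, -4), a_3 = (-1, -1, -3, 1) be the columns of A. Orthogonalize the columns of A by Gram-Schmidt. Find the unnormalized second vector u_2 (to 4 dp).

a_1 = (3, -2, -3, 1); ‖a_1‖ = 4.7958, so q_1 = (0.6255, -0.4170, -0.6255, 0.2085).
q_1·a_2 = 0.6255·3 + (-0.4170)·1 + (-0.6255)·(-4) + 0.2085·(-4) = 3.1277.
u_2 = a_2 − 3.1277·q_1 = (1.0435, 2.3043, -2.0435, -4.6522).

u_2 = (1.0435, 2.3043, -2.0435, -4.6522)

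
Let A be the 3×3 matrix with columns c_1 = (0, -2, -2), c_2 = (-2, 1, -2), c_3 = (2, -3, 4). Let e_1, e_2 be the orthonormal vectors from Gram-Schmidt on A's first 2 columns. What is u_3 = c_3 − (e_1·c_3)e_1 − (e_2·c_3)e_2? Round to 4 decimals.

c_1 = (0, -2, -2); ‖c_1‖ = 2.8284, so e_1 = (0.0000, -0.7071, -0.7071).
e_1·c_2 = 0.0000·(-2) + (-0.7071)·1 + (-0.7071)·(-2) = 0.7071.
u_2 = c_2 − 0.7071·e_1 = (-2.0000, 1.5000, -1.5000).
‖u_2‖ = 2.9155, so e_2 = (-0.6860, 0.5145, -0.5145).
e_1·c_3 = 0.0000·2 + (-0.7071)·(-3) + (-0.7071)·4 = -0.7071; e_2·c_3 = (-0.6860)·2 + 0.5145·(-3) + (-0.5145)·4 = -4.9735.
u_3 = c_3 + 0.7071·e_1 + 4.9735·e_2 = (-1.4118, -0.9412, 0.9412).

u_3 = (-1.4118, -0.9412, 0.9412)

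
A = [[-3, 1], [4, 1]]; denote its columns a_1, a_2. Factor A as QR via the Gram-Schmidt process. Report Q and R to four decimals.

Q = [[-0.6000, 0.8000], [0.8000, 0.6000]], R = [[5.0000, 0.2000], [0.0000, 1.4000]]

a_1 = (-3, 4); ‖a_1‖ = 5.0000, so e_1 = (-0.6000, 0.8000).
e_1·a_2 = (-0.6000)·1 + 0.8000·1 = 0.2000.
u_2 = a_2 − 0.2000·e_1 = (1.1200, 0.8400).
‖u_2‖ = 1.4000, so e_2 = (0.8000, 0.6000).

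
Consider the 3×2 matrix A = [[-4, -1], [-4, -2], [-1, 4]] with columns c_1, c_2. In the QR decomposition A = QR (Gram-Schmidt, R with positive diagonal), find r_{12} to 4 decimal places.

e_1 = c_1/‖c_1‖ = (-4, -4, -1)/5.7446 = (-0.6963, -0.6963, -0.1741).
r_{12} = e_1·c_2 = 1.3926.

r_{12} = 1.3926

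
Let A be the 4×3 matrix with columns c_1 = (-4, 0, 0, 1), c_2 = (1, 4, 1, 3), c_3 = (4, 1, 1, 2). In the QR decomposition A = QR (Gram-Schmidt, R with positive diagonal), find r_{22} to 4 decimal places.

q_1 = c_1/‖c_1‖ = (-4, 0, 0, 1)/4.1231 = (-0.9701, 0.0000, 0.0000, 0.2425).
r_{12} = q_1·c_2 = -0.2425.
u_2 = c_2 + 0.2425·q_1 = (0.7647, 4.0000, 1.0000, 3.0588).
r_{22} = ‖u_2‖ = 5.1905.

r_{22} = 5.1905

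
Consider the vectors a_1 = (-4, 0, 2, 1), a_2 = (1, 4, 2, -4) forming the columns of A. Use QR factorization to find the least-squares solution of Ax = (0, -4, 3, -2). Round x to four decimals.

x = (0.1840, -0.0342)

a_1 = (-4, 0, 2, 1); ‖a_1‖ = 4.5826, so e_1 = (-0.8729, 0.0000, 0.4364, 0.2182).
e_1·a_2 = (-0.8729)·1 + 0.0000·4 + 0.4364·2 + 0.2182·(-4) = -0.8729.
u_2 = a_2 + 0.8729·e_1 = (0.2381, 4.0000, 2.3810, -3.8095).
‖u_2‖ = 6.0198, so e_2 = (0.0396, 0.6645, 0.3955, -0.6328).
Qᵀb = (0.8729, -0.2057).
Back-substitute: x_2 = -0.2057/6.0198 = -0.0342.
x_1 = (0.8729 + 0.8729·(-0.0342))/4.5826 = 0.1840.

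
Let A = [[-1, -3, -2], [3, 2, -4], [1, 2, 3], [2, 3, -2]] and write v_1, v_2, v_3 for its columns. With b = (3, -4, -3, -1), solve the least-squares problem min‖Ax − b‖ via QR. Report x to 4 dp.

v_1 = (-1, 3, 1, 2); ‖v_1‖ = 3.8730, so e_1 = (-0.2582, 0.7746, 0.2582, 0.5164).
e_1·v_2 = (-0.2582)·(-3) + 0.7746·2 + 0.2582·2 + 0.5164·3 = 4.3894.
u_2 = v_2 − 4.3894·e_1 = (-1.8667, -1.4000, 0.8667, 0.7333).
‖u_2‖ = 2.5949, so e_2 = (-0.7194, -0.5395, 0.3340, 0.2826).
e_1·v_3 = (-0.2582)·(-2) + 0.7746·(-4) + 0.2582·3 + 0.5164·(-2) = -2.8402; e_2·v_3 = (-0.7194)·(-2) + (-0.5395)·(-4) + 0.3340·3 + 0.2826·(-2) = 4.0336.
u_3 = v_3 + 2.8402·e_1 − 4.0336·e_2 = (0.1683, 0.3762, 2.3861, -1.6733).
‖u_3‖ = 2.9434, so e_3 = (0.0572, 0.1278, 0.8107, -0.5685).
Qᵀb = (-5.1640, -1.2846, -2.2033).
Back-substitute: x_3 = -2.2033/2.9434 = -0.7486.
x_2 = (-1.2846 − 4.0336·(-0.7486))/2.5949 = 0.6686.
x_1 = (-5.1640 − 4.3894·0.6686 + 2.8402·(-0.7486))/3.8730 = -2.6400.

x = (-2.6400, 0.6686, -0.7486)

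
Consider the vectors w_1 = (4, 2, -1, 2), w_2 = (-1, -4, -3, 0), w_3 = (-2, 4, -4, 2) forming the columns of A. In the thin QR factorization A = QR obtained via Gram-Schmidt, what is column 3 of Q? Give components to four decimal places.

w_1 = (4, 2, -1, 2); ‖w_1‖ = 5.0000, so e_1 = (0.8000, 0.4000, -0.2000, 0.4000).
e_1·w_2 = 0.8000·(-1) + 0.4000·(-4) + (-0.2000)·(-3) + 0.4000·0 = -1.8000.
u_2 = w_2 + 1.8000·e_1 = (0.4400, -3.2800, -3.3600, 0.7200).
‖u_2‖ = 4.7707, so e_2 = (0.0922, -0.6875, -0.7043, 0.1509).
e_1·w_3 = 0.8000·(-2) + 0.4000·4 + (-0.2000)·(-4) + 0.4000·2 = 1.6000; e_2·w_3 = 0.0922·(-2) + (-0.6875)·4 + (-0.7043)·(-4) + 0.1509·2 = 0.1845.
u_3 = w_3 − 1.6000·e_1 − 0.1845·e_2 = (-3.2970, 3.4868, -3.5501, 1.3322).
‖u_3‖ = 6.1160, so e_3 = (-0.5391, 0.5701, -0.5805, 0.2178).

e_3 = (-0.5391, 0.5701, -0.5805, 0.2178)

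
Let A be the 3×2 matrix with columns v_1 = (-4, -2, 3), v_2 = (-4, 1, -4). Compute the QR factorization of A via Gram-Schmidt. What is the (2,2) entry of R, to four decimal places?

r_{22} = 5.7325

v_1 = (-4, -2, 3); ‖v_1‖ = 5.3852, so e_1 = (-0.7428, -0.3714, 0.5571).
e_1·v_2 = (-0.7428)·(-4) + (-0.3714)·1 + 0.5571·(-4) = 0.3714.
u_2 = v_2 − 0.3714·e_1 = (-3.7241, 1.1379, -4.2069).
r_{22} = ‖u_2‖ = 5.7325.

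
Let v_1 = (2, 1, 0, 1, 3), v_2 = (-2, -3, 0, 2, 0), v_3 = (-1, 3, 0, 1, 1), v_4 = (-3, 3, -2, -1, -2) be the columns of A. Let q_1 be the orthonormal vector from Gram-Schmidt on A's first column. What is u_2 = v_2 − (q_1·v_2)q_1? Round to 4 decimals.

q_1 = v_1/‖v_1‖ = (2, 1, 0, 1, 3)/3.8730 = (0.5164, 0.2582, 0.0000, 0.2582, 0.7746).
r_{12} = q_1·v_2 = -1.2910.
u_2 = v_2 + 1.2910·q_1 = (-1.3333, -2.6667, 0.0000, 2.3333, 1.0000).

u_2 = (-1.3333, -2.6667, 0.0000, 2.3333, 1.0000)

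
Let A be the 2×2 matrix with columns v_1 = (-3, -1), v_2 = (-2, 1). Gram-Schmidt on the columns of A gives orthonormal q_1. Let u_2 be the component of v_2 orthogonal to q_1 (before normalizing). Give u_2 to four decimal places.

v_1 = (-3, -1); ‖v_1‖ = 3.1623, so q_1 = (-0.9487, -0.3162).
q_1·v_2 = (-0.9487)·(-2) + (-0.3162)·1 = 1.5811.
u_2 = v_2 − 1.5811·q_1 = (-0.5000, 1.5000).

u_2 = (-0.5000, 1.5000)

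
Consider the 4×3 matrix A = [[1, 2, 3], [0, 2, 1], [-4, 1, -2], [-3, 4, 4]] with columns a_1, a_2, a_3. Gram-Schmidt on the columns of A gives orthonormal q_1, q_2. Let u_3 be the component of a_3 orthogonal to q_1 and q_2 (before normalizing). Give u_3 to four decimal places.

q_1 = a_1/‖a_1‖ = (1, 0, -4, -3)/5.0990 = (0.1961, 0.0000, -0.7845, -0.5883).
r_{12} = q_1·a_2 = -2.7456.
u_2 = a_2 + 2.7456·q_1 = (2.5385, 2.0000, -1.1538, 2.3846).
‖u_2‖ = 4.1787, so q_2 = (0.6075, 0.4786, -0.2761, 0.5707).
r_{13} = q_1·a_3 = -0.1961; r_{23} = q_2·a_3 = 5.1359.
u_3 = a_3 + 0.1961·q_1 − 5.1359·q_2 = (-0.0815, -1.4581, -0.7357, 0.9537).

u_3 = (-0.0815, -1.4581, -0.7357, 0.9537)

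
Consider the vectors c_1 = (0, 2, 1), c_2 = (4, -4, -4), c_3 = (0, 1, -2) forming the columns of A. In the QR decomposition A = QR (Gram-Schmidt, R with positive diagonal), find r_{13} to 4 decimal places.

q_1 = c_1/‖c_1‖ = (0, 2, 1)/2.2361 = (0.0000, 0.8944, 0.4472).
r_{13} = q_1·c_3 = 0.0000.

r_{13} = 0.0000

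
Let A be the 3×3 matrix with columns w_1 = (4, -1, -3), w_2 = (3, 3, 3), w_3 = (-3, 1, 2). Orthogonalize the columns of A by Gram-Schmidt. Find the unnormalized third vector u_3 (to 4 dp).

u_3 = (-0.0769, 0.2692, -0.1923)

w_1 = (4, -1, -3); ‖w_1‖ = 5.0990, so e_1 = (0.7845, -0.1961, -0.5883).
e_1·w_2 = 0.7845·3 + (-0.1961)·3 + (-0.5883)·3 = 0.0000.
u_2 = w_2 − 0.0000·e_1 = (3.0000, 3.0000, 3.0000).
‖u_2‖ = 5.1962, so e_2 = (0.5774, 0.5774, 0.5774).
e_1·w_3 = 0.7845·(-3) + (-0.1961)·1 + (-0.5883)·2 = -3.7262; e_2·w_3 = 0.5774·(-3) + 0.5774·1 + 0.5774·2 = 0.0000.
u_3 = w_3 + 3.7262·e_1 + 0.0000·e_2 = (-0.0769, 0.2692, -0.1923).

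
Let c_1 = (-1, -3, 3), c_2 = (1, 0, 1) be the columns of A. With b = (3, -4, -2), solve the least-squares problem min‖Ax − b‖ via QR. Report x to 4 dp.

x = (0.1176, 0.3824)

e_1 = c_1/‖c_1‖ = (-1, -3, 3)/4.3589 = (-0.2294, -0.6882, 0.6882).
r_{12} = e_1·c_2 = 0.4588.
u_2 = c_2 − 0.4588·e_1 = (1.1053, 0.3158, 0.6842).
‖u_2‖ = 1.3377, so e_2 = (0.8262, 0.2361, 0.5115).
Qᵀb = (0.6882, 0.5115).
Back-substitute: x_2 = 0.5115/1.3377 = 0.3824.
x_1 = (0.6882 − 0.4588·0.3824)/4.3589 = 0.1176.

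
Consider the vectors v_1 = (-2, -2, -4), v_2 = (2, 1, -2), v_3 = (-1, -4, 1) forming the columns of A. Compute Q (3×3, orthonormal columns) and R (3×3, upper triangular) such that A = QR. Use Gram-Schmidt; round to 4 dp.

Q = [[-0.4082, 0.7290, 0.5494], [-0.4082, 0.3925, -0.8242], [-0.8165, -0.5608, 0.1374]], R = [[4.8990, 0.4082, 1.2247], [0.0000, 2.9721, -2.8599], [0.0000, 0.0000, 2.8846]]

v_1 = (-2, -2, -4); ‖v_1‖ = 4.8990, so e_1 = (-0.4082, -0.4082, -0.8165).
e_1·v_2 = (-0.4082)·2 + (-0.4082)·1 + (-0.8165)·(-2) = 0.4082.
u_2 = v_2 − 0.4082·e_1 = (2.1667, 1.1667, -1.6667).
‖u_2‖ = 2.9721, so e_2 = (0.7290, 0.3925, -0.5608).
e_1·v_3 = (-0.4082)·(-1) + (-0.4082)·(-4) + (-0.8165)·1 = 1.2247; e_2·v_3 = 0.7290·(-1) + 0.3925·(-4) + (-0.5608)·1 = -2.8599.
u_3 = v_3 − 1.2247·e_1 + 2.8599·e_2 = (1.5849, -2.3774, 0.3962).
‖u_3‖ = 2.8846, so e_3 = (0.5494, -0.8242, 0.1374).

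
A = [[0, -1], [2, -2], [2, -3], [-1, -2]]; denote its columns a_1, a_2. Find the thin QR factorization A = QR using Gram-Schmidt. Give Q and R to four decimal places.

q_1 = a_1/‖a_1‖ = (0, 2, 2, -1)/3.0000 = (0.0000, 0.6667, 0.6667, -0.3333).
r_{12} = q_1·a_2 = -2.6667.
u_2 = a_2 + 2.6667·q_1 = (-1.0000, -0.2222, -1.2222, -2.8889).
‖u_2‖ = 3.2998, so q_2 = (-0.3030, -0.0673, -0.3704, -0.8755).

Q = [[0.0000, -0.3030], [0.6667, -0.0673], [0.6667, -0.3704], [-0.3333, -0.8755]], R = [[3.0000, -2.6667], [0.0000, 3.2998]]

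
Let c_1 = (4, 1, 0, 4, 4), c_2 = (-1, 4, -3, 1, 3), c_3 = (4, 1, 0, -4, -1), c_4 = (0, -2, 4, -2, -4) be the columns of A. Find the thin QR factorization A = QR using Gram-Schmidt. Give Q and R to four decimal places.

Q = [[0.5714, -0.4157, 0.6641, -0.0860], [0.1429, 0.6622, 0.3115, 0.6408], [0.0000, -0.5408, -0.1027, 0.7263], [0.5714, -0.0552, -0.6678, 0.1237], [0.5714, 0.3053, -0.0742, -0.1979]], R = [[7.0000, 2.2857, -0.4286, -3.7143], [0.0000, 5.5476, -1.0852, -4.5984], [0.0000, 0.0000, 5.7130, 0.5982], [0.0000, 0.0000, 0.0000, 2.1681]]

c_1 = (4, 1, 0, 4, 4); ‖c_1‖ = 7.0000, so e_1 = (0.5714, 0.1429, 0.0000, 0.5714, 0.5714).
e_1·c_2 = 0.5714·(-1) + 0.1429·4 + 0.0000·(-3) + 0.5714·1 + 0.5714·3 = 2.2857.
u_2 = c_2 − 2.2857·e_1 = (-2.3061, 3.6735, -3.0000, -0.3061, 1.6939).
‖u_2‖ = 5.5476, so e_2 = (-0.4157, 0.6622, -0.5408, -0.0552, 0.3053).
e_1·c_3 = 0.5714·4 + 0.1429·1 + 0.0000·0 + 0.5714·(-4) + 0.5714·(-1) = -0.4286; e_2·c_3 = (-0.4157)·4 + 0.6622·1 + (-0.5408)·0 + (-0.0552)·(-4) + 0.3053·(-1) = -1.0852.
u_3 = c_3 + 0.4286·e_1 + 1.0852·e_2 = (3.7938, 1.7798, -0.5869, -3.8150, -0.4237).
‖u_3‖ = 5.7130, so e_3 = (0.6641, 0.3115, -0.1027, -0.6678, -0.0742).
e_1·c_4 = 0.5714·0 + 0.1429·(-2) + 0.0000·4 + 0.5714·(-2) + 0.5714·(-4) = -3.7143; e_2·c_4 = (-0.4157)·0 + 0.6622·(-2) + (-0.5408)·4 + (-0.0552)·(-2) + 0.3053·(-4) = -4.5984; e_3·c_4 = 0.6641·0 + 0.3115·(-2) + (-0.1027)·4 + (-0.6678)·(-2) + (-0.0742)·(-4) = 0.5982.
u_4 = c_4 + 3.7143·e_1 + 4.5984·e_2 − 0.5982·e_3 = (-0.1864, 1.3892, 1.5747, 0.2682, -0.4291).
‖u_4‖ = 2.1681, so e_4 = (-0.0860, 0.6408, 0.7263, 0.1237, -0.1979).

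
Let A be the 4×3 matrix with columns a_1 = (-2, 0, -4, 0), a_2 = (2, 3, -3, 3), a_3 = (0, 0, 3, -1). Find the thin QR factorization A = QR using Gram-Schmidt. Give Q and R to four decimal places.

Q = [[-0.4472, 0.5311, -0.4910], [0.0000, 0.5690, 0.8034], [-0.8944, -0.2655, 0.2455], [0.0000, 0.5690, -0.2306]], R = [[4.4721, 1.7889, -2.6833], [0.0000, 5.2726, -1.3656], [0.0000, 0.0000, 0.9671]]

a_1 = (-2, 0, -4, 0); ‖a_1‖ = 4.4721, so q_1 = (-0.4472, 0.0000, -0.8944, 0.0000).
q_1·a_2 = (-0.4472)·2 + 0.0000·3 + (-0.8944)·(-3) + 0.0000·3 = 1.7889.
u_2 = a_2 − 1.7889·q_1 = (2.8000, 3.0000, -1.4000, 3.0000).
‖u_2‖ = 5.2726, so q_2 = (0.5311, 0.5690, -0.2655, 0.5690).
q_1·a_3 = (-0.4472)·0 + 0.0000·0 + (-0.8944)·3 + 0.0000·(-1) = -2.6833; q_2·a_3 = 0.5311·0 + 0.5690·0 + (-0.2655)·3 + 0.5690·(-1) = -1.3656.
u_3 = a_3 + 2.6833·q_1 + 1.3656·q_2 = (-0.4748, 0.7770, 0.2374, -0.2230).
‖u_3‖ = 0.9671, so q_3 = (-0.4910, 0.8034, 0.2455, -0.2306).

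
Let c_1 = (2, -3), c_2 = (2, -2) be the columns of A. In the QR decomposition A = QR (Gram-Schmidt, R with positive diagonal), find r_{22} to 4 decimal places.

c_1 = (2, -3); ‖c_1‖ = 3.6056, so e_1 = (0.5547, -0.8321).
e_1·c_2 = 0.5547·2 + (-0.8321)·(-2) = 2.7735.
u_2 = c_2 − 2.7735·e_1 = (0.4615, 0.3077).
r_{22} = ‖u_2‖ = 0.5547.

r_{22} = 0.5547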